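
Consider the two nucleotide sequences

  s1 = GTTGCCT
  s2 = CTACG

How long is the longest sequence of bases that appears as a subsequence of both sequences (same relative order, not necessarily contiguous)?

2

Let dp[i][j] be the LCS length of the first i bases of s1 and the first j bases of s2. dp[i][j] = dp[i-1][j-1]+1 when the i-th and j-th bases match, else max(dp[i-1][j], dp[i][j-1]).
    ·  C  T  A  C  G
 ·  0  0  0  0  0  0
 G  0  0  0  0  0  1
 T  0  0  1  1  1  1
 T  0  0  1  1  1  1
 G  0  0  1  1  1  2
 C  0  1  1  1  2  2
 C  0  1  1  1  2  2
 T  0  1  2  2  2  2
dp[7][5] = 2. One LCS (by backtracking along matches): TG.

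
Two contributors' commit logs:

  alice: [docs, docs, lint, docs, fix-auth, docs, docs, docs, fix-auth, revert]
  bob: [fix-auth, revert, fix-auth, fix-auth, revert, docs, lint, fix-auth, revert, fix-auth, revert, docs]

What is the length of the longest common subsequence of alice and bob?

Match docs at alice[2]=bob[6]; then lint at alice[3]=bob[7]; then fix-auth at alice[5]=bob[8]; then fix-auth at alice[9]=bob[10]; then revert at alice[10]=bob[11] — 5 commits in the same relative order in both. dp[10][12] = 5 confirms this is the maximum.

5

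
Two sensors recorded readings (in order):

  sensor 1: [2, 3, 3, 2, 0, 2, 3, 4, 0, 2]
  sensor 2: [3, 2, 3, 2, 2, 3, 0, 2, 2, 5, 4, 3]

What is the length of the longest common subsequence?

7

One common subsequence of length 7: 2 [1,2] → 3 [3,3] → 2 [4,4] → 2 [6,5] → 3 [7,6] → 0 [9,7] → 2 [10,9]. The LCS DP gives dp[10][12] = 7, so this is optimal.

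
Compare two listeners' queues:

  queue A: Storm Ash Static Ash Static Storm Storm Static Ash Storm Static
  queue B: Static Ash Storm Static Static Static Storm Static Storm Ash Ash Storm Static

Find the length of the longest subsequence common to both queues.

Pick Storm [1,3], Static [3,5], Static [5,6], Storm [6,7], Storm [7,9], Ash [9,11], Storm [10,12], Static [11,13]; all 8 songs appear in both, in order. Since dp[11][13] = 8, nothing longer is possible.

8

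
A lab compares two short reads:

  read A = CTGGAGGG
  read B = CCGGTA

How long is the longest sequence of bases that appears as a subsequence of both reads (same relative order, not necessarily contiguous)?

4

One common subsequence of length 4: C at read A[1]=read B[2]; then G at read A[3]=read B[3]; then G at read A[4]=read B[4]; then A at read A[5]=read B[6]. The LCS DP gives dp[8][6] = 4, so this is optimal.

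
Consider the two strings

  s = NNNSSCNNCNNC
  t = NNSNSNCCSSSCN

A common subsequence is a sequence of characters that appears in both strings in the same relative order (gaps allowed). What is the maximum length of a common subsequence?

7

Match N [1,2] → N [2,4] → N [3,6] → S [4,10] → S [5,11] → C [9,12] → N [11,13] — 7 characters in the same relative order in both, and the DP table's final entry dp[12][13] is also 7, so no common subsequence is longer.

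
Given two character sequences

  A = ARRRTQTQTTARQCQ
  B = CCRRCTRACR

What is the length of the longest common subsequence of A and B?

Let dp[i][j] be the LCS length of the first i characters of A and the first j characters of B. dp[i][j] = dp[i-1][j-1]+1 when the i-th and j-th characters match, else max(dp[i-1][j], dp[i][j-1]).
    ·  C  C  R  R  C  T  R  A  C  R
 ·  0  0  0  0  0  0  0  0  0  0  0
 A  0  0  0  0  0  0  0  0  1  1  1
 R  0  0  0  1  1  1  1  1  1  1  2
 R  0  0  0  1  2  2  2  2  2  2  2
 R  0  0  0  1  2  2  2  3  3  3  3
 T  0  0  0  1  2  2  3  3  3  3  3
 Q  0  0  0  1  2  2  3  3  3  3  3
 T  0  0  0  1  2  2  3  3  3  3  3
 Q  0  0  0  1  2  2  3  3  3  3  3
 T  0  0  0  1  2  2  3  3  3  3  3
 T  0  0  0  1  2  2  3  3  3  3  3
 A  0  0  0  1  2  2  3  3  4  4  4
 R  0  0  0  1  2  2  3  4  4  4  5
 Q  0  0  0  1  2  2  3  4  4  4  5
 C  0  1  1  1  2  3  3  4  4  5  5
 Q  0  1  1  1  2  3  3  4  4  5  5
dp[15][10] = 5. One LCS (by backtracking along matches): RRRAR.

5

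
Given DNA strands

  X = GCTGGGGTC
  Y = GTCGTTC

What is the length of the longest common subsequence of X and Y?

Pick G (X #1, Y #1) → C (X #2, Y #3) → T (X #3, Y #5) → T (X #8, Y #6) → C (X #9, Y #7); all 5 bases appear in both, in order. dp[9][7] = 5 confirms this is the maximum.

5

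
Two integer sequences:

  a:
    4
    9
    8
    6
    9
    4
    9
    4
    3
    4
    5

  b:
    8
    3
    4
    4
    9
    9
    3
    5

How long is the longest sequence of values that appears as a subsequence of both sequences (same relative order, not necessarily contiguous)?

Pick 4 (a #1, b #4), then 9 (a #5, b #5), then 9 (a #7, b #6), then 3 (a #9, b #7), then 5 (a #11, b #8); all 5 values appear in both, in order. dp[11][8] = 5 confirms this is the maximum.

5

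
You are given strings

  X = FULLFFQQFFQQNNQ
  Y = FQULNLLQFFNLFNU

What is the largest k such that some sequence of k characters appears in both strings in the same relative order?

9

Match F [1,1], U [2,3], L [3,6], L [4,7], Q [8,8], F [9,9], F [10,10], N [13,11], N [14,14] — 9 characters in the same relative order in both, and the DP table's final entry dp[15][15] is also 9, so no common subsequence is longer.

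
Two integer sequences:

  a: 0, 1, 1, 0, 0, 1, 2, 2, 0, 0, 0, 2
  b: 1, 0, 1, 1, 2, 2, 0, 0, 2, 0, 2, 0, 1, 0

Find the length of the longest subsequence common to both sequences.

Match 0 [1,2], then 1 [2,3], then 1 [3,4], then 0 [4,7], then 0 [5,8], then 2 [7,9], then 2 [8,11], then 0 [9,12], then 0 [11,14] — 9 values in the same relative order in both. Since dp[12][14] = 9, nothing longer is possible.

9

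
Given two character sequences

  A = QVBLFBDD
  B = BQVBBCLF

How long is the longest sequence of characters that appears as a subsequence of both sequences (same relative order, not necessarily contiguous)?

Let dp[i][j] be the LCS length of the first i characters of A and the first j characters of B. dp[i][j] = dp[i-1][j-1]+1 when the i-th and j-th characters match, else max(dp[i-1][j], dp[i][j-1]).
    ·  B  Q  V  B  B  C  L  F
 ·  0  0  0  0  0  0  0  0  0
 Q  0  0  1  1  1  1  1  1  1
 V  0  0  1  2  2  2  2  2  2
 B  0  1  1  2  3  3  3  3  3
 L  0  1  1  2  3  3  3  4  4
 F  0  1  1  2  3  3  3  4  5
 B  0  1  1  2  3  4  4  4  5
 D  0  1  1  2  3  4  4  4  5
 D  0  1  1  2  3  4  4  4  5
dp[8][8] = 5. One LCS (by backtracking along matches): QVBLF.

5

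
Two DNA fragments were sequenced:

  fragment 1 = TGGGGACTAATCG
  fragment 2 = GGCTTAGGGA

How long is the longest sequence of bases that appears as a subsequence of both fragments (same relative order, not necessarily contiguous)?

Taking G [4,1] → G [5,2] → C [7,3] → T [8,5] → A [9,6] → A [10,10] gives a common subsequence of length 6. dp[13][10] = 6 confirms this is the maximum.

6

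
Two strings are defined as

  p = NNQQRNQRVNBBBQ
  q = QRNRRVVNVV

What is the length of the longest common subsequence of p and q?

6

Let dp[i][j] be the LCS length of the first i characters of p and the first j characters of q. dp[i][j] = dp[i-1][j-1]+1 when the i-th and j-th characters match, else max(dp[i-1][j], dp[i][j-1]).
    ·  Q  R  N  R  R  V  V  N  V  V
 ·  0  0  0  0  0  0  0  0  0  0  0
 N  0  0  0  1  1  1  1  1  1  1  1
 N  0  0  0  1  1  1  1  1  2  2  2
 Q  0  1  1  1  1  1  1  1  2  2  2
 Q  0  1  1  1  1  1  1  1  2  2  2
 R  0  1  2  2  2  2  2  2  2  2  2
 N  0  1  2  3  3  3  3  3  3  3  3
 Q  0  1  2  3  3  3  3  3  3  3  3
 R  0  1  2  3  4  4  4  4  4  4  4
 V  0  1  2  3  4  4  5  5  5  5  5
 N  0  1  2  3  4  4  5  5  6  6  6
 B  0  1  2  3  4  4  5  5  6  6  6
 B  0  1  2  3  4  4  5  5  6  6  6
 B  0  1  2  3  4  4  5  5  6  6  6
 Q  0  1  2  3  4  4  5  5  6  6  6
dp[14][10] = 6. One LCS (by backtracking along matches): QRNRVN.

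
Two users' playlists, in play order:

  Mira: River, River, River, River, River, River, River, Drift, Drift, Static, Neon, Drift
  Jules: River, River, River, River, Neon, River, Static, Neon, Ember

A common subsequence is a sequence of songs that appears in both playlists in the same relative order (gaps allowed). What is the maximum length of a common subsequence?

7

Match River (Mira #1, Jules #1) → River (Mira #2, Jules #2) → River (Mira #3, Jules #3) → River (Mira #4, Jules #4) → River (Mira #7, Jules #6) → Static (Mira #10, Jules #7) → Neon (Mira #11, Jules #8) — 7 songs in the same relative order in both. Since dp[12][9] = 7, nothing longer is possible.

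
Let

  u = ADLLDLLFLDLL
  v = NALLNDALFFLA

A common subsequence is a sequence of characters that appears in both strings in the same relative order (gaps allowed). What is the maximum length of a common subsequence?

One common subsequence of length 7: A [1,2] → L [3,3] → L [4,4] → D [5,6] → L [6,8] → F [8,10] → L [9,11]. The LCS DP gives dp[12][12] = 7, so this is optimal.

7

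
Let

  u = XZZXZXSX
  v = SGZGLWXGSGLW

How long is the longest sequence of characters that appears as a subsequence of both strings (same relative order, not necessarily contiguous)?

Taking Z (u #2, v #3), X (u #4, v #7), S (u #7, v #9) gives a common subsequence of length 3, and the DP table's final entry dp[8][12] is also 3, so no common subsequence is longer.

3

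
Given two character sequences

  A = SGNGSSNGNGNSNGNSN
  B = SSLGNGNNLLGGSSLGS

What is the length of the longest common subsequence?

One common subsequence of length 10: S [1,2]; then G [2,4]; then N [3,5]; then G [4,6]; then N [7,8]; then G [8,11]; then G [10,12]; then S [12,14]; then G [14,16]; then S [16,17]. The LCS DP gives dp[17][17] = 10, so this is optimal.

10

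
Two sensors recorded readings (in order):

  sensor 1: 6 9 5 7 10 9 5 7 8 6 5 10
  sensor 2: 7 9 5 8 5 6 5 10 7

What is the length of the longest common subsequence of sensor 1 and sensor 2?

Let dp[i][j] be the LCS length of the first i values of sensor 1 and the first j values of sensor 2. dp[i][j] = dp[i-1][j-1]+1 when the i-th and j-th values match, else max(dp[i-1][j], dp[i][j-1]).
    ·  7  9  5  8  5  6  5 10  7
 ·  0  0  0  0  0  0  0  0  0  0
 6  0  0  0  0  0  0  1  1  1  1
 9  0  0  1  1  1  1  1  1  1  1
 5  0  0  1  2  2  2  2  2  2  2
 7  0  1  1  2  2  2  2  2  2  3
10  0  1  1  2  2  2  2  2  3  3
 9  0  1  2  2  2  2  2  2  3  3
 5  0  1  2  3  3  3  3  3  3  3
 7  0  1  2  3  3  3  3  3  3  4
 8  0  1  2  3  4  4  4  4  4  4
 6  0  1  2  3  4  4  5  5  5  5
 5  0  1  2  3  4  5  5  6  6  6
10  0  1  2  3  4  5  5  6  7  7
dp[12][9] = 7. One LCS (by backtracking along matches): 7, 9, 5, 8, 6, 5, 10.

7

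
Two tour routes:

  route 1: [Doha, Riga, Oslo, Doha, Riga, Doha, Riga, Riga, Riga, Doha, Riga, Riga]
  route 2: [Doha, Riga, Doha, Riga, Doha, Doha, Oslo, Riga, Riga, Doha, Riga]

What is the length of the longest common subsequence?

Match Doha [1,1] → Riga [2,2] → Doha [4,3] → Riga [5,4] → Doha [6,6] → Riga [8,8] → Riga [9,9] → Doha [10,10] → Riga [12,11] — 9 stops in the same relative order in both. Since dp[12][11] = 9, nothing longer is possible.

9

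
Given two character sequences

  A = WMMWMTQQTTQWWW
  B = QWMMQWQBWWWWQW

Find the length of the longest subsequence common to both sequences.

One common subsequence of length 8: W (A #1, B #2) → M (A #2, B #3) → M (A #3, B #4) → W (A #4, B #6) → Q (A #7, B #7) → W (A #12, B #11) → W (A #13, B #12) → W (A #14, B #14). dp[14][14] = 8 confirms this is the maximum.

8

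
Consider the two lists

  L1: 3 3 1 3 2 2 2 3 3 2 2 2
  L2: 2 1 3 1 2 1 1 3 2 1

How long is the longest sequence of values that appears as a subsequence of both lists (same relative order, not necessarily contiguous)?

5

One common subsequence of length 5: 3 (L1 #2, L2 #3) → 1 (L1 #3, L2 #4) → 2 (L1 #5, L2 #5) → 3 (L1 #9, L2 #8) → 2 (L1 #10, L2 #9). Since dp[12][10] = 5, nothing longer is possible.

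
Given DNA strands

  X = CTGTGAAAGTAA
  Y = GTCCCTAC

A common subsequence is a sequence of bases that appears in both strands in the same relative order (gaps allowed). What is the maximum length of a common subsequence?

4

Let dp[i][j] be the LCS length of the first i bases of X and the first j bases of Y. dp[i][j] = dp[i-1][j-1]+1 when the i-th and j-th bases match, else max(dp[i-1][j], dp[i][j-1]).
    ·  G  T  C  C  C  T  A  C
 ·  0  0  0  0  0  0  0  0  0
 C  0  0  0  1  1  1  1  1  1
 T  0  0  1  1  1  1  2  2  2
 G  0  1  1  1  1  1  2  2  2
 T  0  1  2  2  2  2  2  2  2
 G  0  1  2  2  2  2  2  2  2
 A  0  1  2  2  2  2  2  3  3
 A  0  1  2  2  2  2  2  3  3
 A  0  1  2  2  2  2  2  3  3
 G  0  1  2  2  2  2  2  3  3
 T  0  1  2  2  2  2  3  3  3
 A  0  1  2  2  2  2  3  4  4
 A  0  1  2  2  2  2  3  4  4
dp[12][8] = 4. One LCS (by backtracking along matches): GTTA.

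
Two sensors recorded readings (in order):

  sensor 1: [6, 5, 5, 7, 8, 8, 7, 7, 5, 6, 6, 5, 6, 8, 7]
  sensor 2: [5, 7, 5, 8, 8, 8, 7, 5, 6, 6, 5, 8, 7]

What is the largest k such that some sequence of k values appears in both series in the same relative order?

Match 5 (sensor 1 #2, sensor 2 #1), then 5 (sensor 1 #3, sensor 2 #3), then 8 (sensor 1 #5, sensor 2 #5), then 8 (sensor 1 #6, sensor 2 #6), then 7 (sensor 1 #8, sensor 2 #7), then 5 (sensor 1 #9, sensor 2 #8), then 6 (sensor 1 #10, sensor 2 #9), then 6 (sensor 1 #11, sensor 2 #10), then 5 (sensor 1 #12, sensor 2 #11), then 8 (sensor 1 #14, sensor 2 #12), then 7 (sensor 1 #15, sensor 2 #13) — 11 values in the same relative order in both. dp[15][13] = 11 confirms this is the maximum.

11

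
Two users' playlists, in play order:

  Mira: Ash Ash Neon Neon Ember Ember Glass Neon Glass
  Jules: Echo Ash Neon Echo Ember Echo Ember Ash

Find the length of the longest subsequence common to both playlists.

4

Match Ash [2,2] → Neon [3,3] → Ember [5,5] → Ember [6,7] — 4 songs in the same relative order in both, and the DP table's final entry dp[9][8] is also 4, so no common subsequence is longer.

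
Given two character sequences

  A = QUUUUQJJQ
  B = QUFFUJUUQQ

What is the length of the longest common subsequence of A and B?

7

Pick Q (A #1, B #1); then U (A #2, B #2); then U (A #3, B #5); then U (A #4, B #7); then U (A #5, B #8); then Q (A #6, B #9); then Q (A #9, B #10); all 7 characters appear in both, in order, and the DP table's final entry dp[9][10] is also 7, so no common subsequence is longer.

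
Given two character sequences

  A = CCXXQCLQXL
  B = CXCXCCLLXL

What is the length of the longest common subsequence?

Let dp[i][j] be the LCS length of the first i characters of A and the first j characters of B. dp[i][j] = dp[i-1][j-1]+1 when the i-th and j-th characters match, else max(dp[i-1][j], dp[i][j-1]).
    ·  C  X  C  X  C  C  L  L  X  L
 ·  0  0  0  0  0  0  0  0  0  0  0
 C  0  1  1  1  1  1  1  1  1  1  1
 C  0  1  1  2  2  2  2  2  2  2  2
 X  0  1  2  2  3  3  3  3  3  3  3
 X  0  1  2  2  3  3  3  3  3  4  4
 Q  0  1  2  2  3  3  3  3  3  4  4
 C  0  1  2  3  3  4  4  4  4  4  4
 L  0  1  2  3  3  4  4  5  5  5  5
 Q  0  1  2  3  3  4  4  5  5  5  5
 X  0  1  2  3  4  4  4  5  5  6  6
 L  0  1  2  3  4  4  4  5  6  6  7
dp[10][10] = 7. One LCS (by backtracking along matches): CCXCLXL.

7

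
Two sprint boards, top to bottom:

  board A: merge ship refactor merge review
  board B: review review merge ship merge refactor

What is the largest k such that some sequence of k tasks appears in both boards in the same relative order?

3

One common subsequence of length 3: merge (board A #1, board B #3), ship (board A #2, board B #4), refactor (board A #3, board B #6), and the DP table's final entry dp[5][6] is also 3, so no common subsequence is longer.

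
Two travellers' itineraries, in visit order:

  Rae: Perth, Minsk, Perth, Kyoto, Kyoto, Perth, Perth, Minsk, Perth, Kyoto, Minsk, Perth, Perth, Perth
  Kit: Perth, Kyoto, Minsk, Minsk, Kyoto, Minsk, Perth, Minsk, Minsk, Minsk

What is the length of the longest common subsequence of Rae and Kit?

6

Pick Perth [1,1] → Minsk [2,4] → Kyoto [4,5] → Perth [6,7] → Minsk [8,9] → Minsk [11,10]; all 6 stops appear in both, in order, and the DP table's final entry dp[14][10] is also 6, so no common subsequence is longer.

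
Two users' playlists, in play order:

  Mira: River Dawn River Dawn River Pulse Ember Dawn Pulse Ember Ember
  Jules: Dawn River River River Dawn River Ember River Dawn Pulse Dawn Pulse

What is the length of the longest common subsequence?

Pick River [1,4]; then Dawn [2,5]; then River [3,8]; then Dawn [4,9]; then Pulse [6,10]; then Dawn [8,11]; then Pulse [9,12]; all 7 songs appear in both, in order, and the DP table's final entry dp[11][12] is also 7, so no common subsequence is longer.

7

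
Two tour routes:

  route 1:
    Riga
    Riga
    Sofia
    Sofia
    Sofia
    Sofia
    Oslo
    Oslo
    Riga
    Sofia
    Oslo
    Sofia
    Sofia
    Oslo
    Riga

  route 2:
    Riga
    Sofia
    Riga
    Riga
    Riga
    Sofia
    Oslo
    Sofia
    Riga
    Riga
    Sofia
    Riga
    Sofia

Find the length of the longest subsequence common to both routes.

Match Riga (route 1 #1, route 2 #3), then Riga (route 1 #2, route 2 #4), then Riga (route 1 #9, route 2 #5), then Sofia (route 1 #10, route 2 #6), then Oslo (route 1 #11, route 2 #7), then Sofia (route 1 #12, route 2 #8), then Sofia (route 1 #13, route 2 #11), then Riga (route 1 #15, route 2 #12) — 8 stops in the same relative order in both, and the DP table's final entry dp[15][13] is also 8, so no common subsequence is longer.

8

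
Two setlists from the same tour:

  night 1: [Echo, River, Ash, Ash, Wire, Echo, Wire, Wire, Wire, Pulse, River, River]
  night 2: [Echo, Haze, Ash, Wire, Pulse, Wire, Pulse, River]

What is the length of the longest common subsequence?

6

One common subsequence of length 6: Echo (night 1 #1, night 2 #1); then Ash (night 1 #4, night 2 #3); then Wire (night 1 #5, night 2 #4); then Wire (night 1 #9, night 2 #6); then Pulse (night 1 #10, night 2 #7); then River (night 1 #12, night 2 #8), and the DP table's final entry dp[12][8] is also 6, so no common subsequence is longer.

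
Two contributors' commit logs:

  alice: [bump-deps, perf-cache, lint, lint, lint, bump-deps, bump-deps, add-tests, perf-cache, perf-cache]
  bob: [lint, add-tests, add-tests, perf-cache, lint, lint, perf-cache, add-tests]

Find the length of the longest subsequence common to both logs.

4

One common subsequence of length 4: perf-cache (alice #2, bob #4), then lint (alice #3, bob #5), then lint (alice #4, bob #6), then add-tests (alice #8, bob #8). The LCS DP gives dp[10][8] = 4, so this is optimal.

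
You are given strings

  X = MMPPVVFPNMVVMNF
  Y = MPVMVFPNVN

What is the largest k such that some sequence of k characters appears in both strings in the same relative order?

Let dp[i][j] be the LCS length of the first i characters of X and the first j characters of Y. dp[i][j] = dp[i-1][j-1]+1 when the i-th and j-th characters match, else max(dp[i-1][j], dp[i][j-1]).
    ·  M  P  V  M  V  F  P  N  V  N
 ·  0  0  0  0  0  0  0  0  0  0  0
 M  0  1  1  1  1  1  1  1  1  1  1
 M  0  1  1  1  2  2  2  2  2  2  2
 P  0  1  2  2  2  2  2  3  3  3  3
 P  0  1  2  2  2  2  2  3  3  3  3
 V  0  1  2  3  3  3  3  3  3  4  4
 V  0  1  2  3  3  4  4  4  4  4  4
 F  0  1  2  3  3  4  5  5  5  5  5
 P  0  1  2  3  3  4  5  6  6  6  6
 N  0  1  2  3  3  4  5  6  7  7  7
 M  0  1  2  3  4  4  5  6  7  7  7
 V  0  1  2  3  4  5  5  6  7  8  8
 V  0  1  2  3  4  5  5  6  7  8  8
 M  0  1  2  3  4  5  5  6  7  8  8
 N  0  1  2  3  4  5  5  6  7  8  9
 F  0  1  2  3  4  5  6  6  7  8  9
dp[15][10] = 9. One LCS (by backtracking along matches): MPVVFPNVN.

9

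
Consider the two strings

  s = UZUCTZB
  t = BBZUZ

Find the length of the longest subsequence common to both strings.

Let dp[i][j] be the LCS length of the first i characters of s and the first j characters of t. dp[i][j] = dp[i-1][j-1]+1 when the i-th and j-th characters match, else max(dp[i-1][j], dp[i][j-1]).
    ·  B  B  Z  U  Z
 ·  0  0  0  0  0  0
 U  0  0  0  0  1  1
 Z  0  0  0  1  1  2
 U  0  0  0  1  2  2
 C  0  0  0  1  2  2
 T  0  0  0  1  2  2
 Z  0  0  0  1  2  3
 B  0  1  1  1  2  3
dp[7][5] = 3. One LCS (by backtracking along matches): ZUZ.

3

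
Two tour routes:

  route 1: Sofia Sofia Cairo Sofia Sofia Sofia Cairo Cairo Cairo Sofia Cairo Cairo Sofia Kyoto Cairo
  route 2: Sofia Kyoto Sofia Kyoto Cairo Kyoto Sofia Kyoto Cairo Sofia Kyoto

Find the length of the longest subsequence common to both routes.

7

Taking Sofia at route 1[1]=route 2[1]; then Sofia at route 1[2]=route 2[3]; then Cairo at route 1[3]=route 2[5]; then Sofia at route 1[4]=route 2[7]; then Cairo at route 1[12]=route 2[9]; then Sofia at route 1[13]=route 2[10]; then Kyoto at route 1[14]=route 2[11] gives a common subsequence of length 7, and the DP table's final entry dp[15][11] is also 7, so no common subsequence is longer.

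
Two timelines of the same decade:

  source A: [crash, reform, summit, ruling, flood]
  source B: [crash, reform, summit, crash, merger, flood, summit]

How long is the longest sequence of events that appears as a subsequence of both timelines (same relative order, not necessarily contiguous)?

Taking crash at source A[1]=source B[1], then reform at source A[2]=source B[2], then summit at source A[3]=source B[3], then flood at source A[5]=source B[6] gives a common subsequence of length 4. Since dp[5][7] = 4, nothing longer is possible.

4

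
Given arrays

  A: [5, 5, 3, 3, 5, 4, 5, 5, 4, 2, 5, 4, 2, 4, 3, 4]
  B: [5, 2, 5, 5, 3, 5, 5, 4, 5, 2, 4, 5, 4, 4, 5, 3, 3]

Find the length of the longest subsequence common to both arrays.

Match 5 at A[1]=B[3]; then 5 at A[2]=B[4]; then 3 at A[3]=B[5]; then 5 at A[5]=B[7]; then 4 at A[6]=B[8]; then 5 at A[7]=B[9]; then 4 at A[9]=B[11]; then 5 at A[11]=B[12]; then 4 at A[12]=B[13]; then 4 at A[14]=B[14]; then 3 at A[15]=B[17] — 11 values in the same relative order in both. Since dp[16][17] = 11, nothing longer is possible.

11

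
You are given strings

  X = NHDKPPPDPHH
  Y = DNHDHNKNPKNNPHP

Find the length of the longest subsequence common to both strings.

Pick N [1,2], then H [2,3], then D [3,4], then K [4,7], then P [5,9], then P [6,13], then P [9,15]; all 7 characters appear in both, in order. dp[11][15] = 7 confirms this is the maximum.

7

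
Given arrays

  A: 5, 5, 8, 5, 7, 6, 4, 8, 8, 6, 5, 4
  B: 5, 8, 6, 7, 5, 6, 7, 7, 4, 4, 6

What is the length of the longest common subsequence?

6

One common subsequence of length 6: 5 [2,1], then 8 [3,2], then 5 [4,5], then 7 [5,8], then 4 [7,10], then 6 [10,11]. Since dp[12][11] = 6, nothing longer is possible.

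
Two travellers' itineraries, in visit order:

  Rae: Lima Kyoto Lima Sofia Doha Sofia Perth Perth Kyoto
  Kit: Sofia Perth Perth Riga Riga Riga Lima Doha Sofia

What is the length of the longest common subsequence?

Match Lima [3,7], Doha [5,8], Sofia [6,9] — 3 stops in the same relative order in both, and the DP table's final entry dp[9][9] is also 3, so no common subsequence is longer.

3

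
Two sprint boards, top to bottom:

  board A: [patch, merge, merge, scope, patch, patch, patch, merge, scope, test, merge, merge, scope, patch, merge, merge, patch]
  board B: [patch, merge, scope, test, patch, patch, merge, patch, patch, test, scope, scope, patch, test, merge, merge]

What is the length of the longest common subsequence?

11

Taking patch at board A[1]=board B[1] → merge at board A[3]=board B[2] → scope at board A[4]=board B[3] → patch at board A[5]=board B[6] → patch at board A[6]=board B[8] → patch at board A[7]=board B[9] → scope at board A[9]=board B[11] → scope at board A[13]=board B[12] → patch at board A[14]=board B[13] → merge at board A[15]=board B[15] → merge at board A[16]=board B[16] gives a common subsequence of length 11. dp[17][16] = 11 confirms this is the maximum.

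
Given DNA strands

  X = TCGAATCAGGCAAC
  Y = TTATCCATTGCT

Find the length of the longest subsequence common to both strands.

7

Taking T [1,2], then A [5,3], then T [6,4], then C [7,6], then A [8,7], then G [10,10], then C [11,11] gives a common subsequence of length 7. The LCS DP gives dp[14][12] = 7, so this is optimal.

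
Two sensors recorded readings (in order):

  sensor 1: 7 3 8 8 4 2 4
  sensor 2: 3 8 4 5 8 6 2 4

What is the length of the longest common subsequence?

5

One common subsequence of length 5: 3 (sensor 1 #2, sensor 2 #1) → 8 (sensor 1 #3, sensor 2 #2) → 8 (sensor 1 #4, sensor 2 #5) → 2 (sensor 1 #6, sensor 2 #7) → 4 (sensor 1 #7, sensor 2 #8). Since dp[7][8] = 5, nothing longer is possible.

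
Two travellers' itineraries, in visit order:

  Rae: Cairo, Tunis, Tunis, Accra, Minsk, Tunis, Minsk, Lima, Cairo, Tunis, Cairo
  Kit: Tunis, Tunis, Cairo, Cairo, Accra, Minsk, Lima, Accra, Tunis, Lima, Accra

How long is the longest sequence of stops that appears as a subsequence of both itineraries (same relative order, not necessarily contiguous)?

6

One common subsequence of length 6: Tunis [2,1]; then Tunis [3,2]; then Accra [4,5]; then Minsk [5,6]; then Tunis [6,9]; then Lima [8,10]. The LCS DP gives dp[11][11] = 6, so this is optimal.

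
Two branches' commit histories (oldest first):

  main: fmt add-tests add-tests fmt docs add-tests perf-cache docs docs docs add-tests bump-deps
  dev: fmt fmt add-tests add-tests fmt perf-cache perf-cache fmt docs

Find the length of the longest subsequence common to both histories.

6

Pick fmt at main[1]=dev[2] → add-tests at main[2]=dev[3] → add-tests at main[3]=dev[4] → fmt at main[4]=dev[5] → perf-cache at main[7]=dev[7] → docs at main[10]=dev[9]; all 6 commits appear in both, in order. dp[12][9] = 6 confirms this is the maximum.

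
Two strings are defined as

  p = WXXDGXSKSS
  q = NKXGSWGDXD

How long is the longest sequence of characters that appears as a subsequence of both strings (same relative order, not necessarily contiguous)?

3

Match W (p #1, q #6) → X (p #3, q #9) → D (p #4, q #10) — 3 characters in the same relative order in both. The LCS DP gives dp[10][10] = 3, so this is optimal.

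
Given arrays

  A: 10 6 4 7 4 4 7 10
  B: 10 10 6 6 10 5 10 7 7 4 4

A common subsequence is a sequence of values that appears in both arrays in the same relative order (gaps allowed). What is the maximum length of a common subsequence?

5

Match 10 (A #1, B #2) → 6 (A #2, B #4) → 7 (A #4, B #9) → 4 (A #5, B #10) → 4 (A #6, B #11) — 5 values in the same relative order in both, and the DP table's final entry dp[8][11] is also 5, so no common subsequence is longer.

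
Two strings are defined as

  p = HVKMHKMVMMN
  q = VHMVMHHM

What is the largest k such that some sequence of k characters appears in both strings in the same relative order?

Match V at p[2]=q[1] → H at p[5]=q[2] → M at p[7]=q[3] → V at p[8]=q[4] → M at p[9]=q[5] → M at p[10]=q[8] — 6 characters in the same relative order in both. The LCS DP gives dp[11][8] = 6, so this is optimal.

6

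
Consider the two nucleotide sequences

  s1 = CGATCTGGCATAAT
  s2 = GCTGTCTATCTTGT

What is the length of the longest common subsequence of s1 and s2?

Match C at s1[1]=s2[2], then G at s1[2]=s2[4], then A at s1[3]=s2[8], then T at s1[4]=s2[9], then C at s1[5]=s2[10], then T at s1[6]=s2[12], then G at s1[8]=s2[13], then T at s1[14]=s2[14] — 8 bases in the same relative order in both, and the DP table's final entry dp[14][14] is also 8, so no common subsequence is longer.

8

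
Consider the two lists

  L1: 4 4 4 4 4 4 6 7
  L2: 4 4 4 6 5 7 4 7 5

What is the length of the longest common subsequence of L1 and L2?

Taking 4 [1,1], 4 [2,2], 4 [3,3], 4 [6,7], 7 [8,8] gives a common subsequence of length 5, and the DP table's final entry dp[8][9] is also 5, so no common subsequence is longer.

5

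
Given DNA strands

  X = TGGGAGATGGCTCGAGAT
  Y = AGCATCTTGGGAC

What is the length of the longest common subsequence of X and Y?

9

Taking A [5,1]; then G [6,2]; then A [7,4]; then T [8,5]; then C [11,6]; then T [12,8]; then G [14,10]; then G [16,11]; then A [17,12] gives a common subsequence of length 9. Since dp[18][13] = 9, nothing longer is possible.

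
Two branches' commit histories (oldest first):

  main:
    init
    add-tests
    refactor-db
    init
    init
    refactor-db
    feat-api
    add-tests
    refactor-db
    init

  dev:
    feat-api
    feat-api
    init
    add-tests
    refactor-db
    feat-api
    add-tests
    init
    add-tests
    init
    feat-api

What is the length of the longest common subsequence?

6

One common subsequence of length 6: init [1,3] → add-tests [2,4] → refactor-db [3,5] → init [4,8] → init [5,10] → feat-api [7,11]. Since dp[10][11] = 6, nothing longer is possible.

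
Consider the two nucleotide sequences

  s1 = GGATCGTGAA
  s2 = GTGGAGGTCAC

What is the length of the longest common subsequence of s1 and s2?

6

Pick G (s1 #1, s2 #3); then G (s1 #2, s2 #4); then A (s1 #3, s2 #5); then T (s1 #4, s2 #8); then C (s1 #5, s2 #9); then A (s1 #9, s2 #10); all 6 bases appear in both, in order. dp[10][11] = 6 confirms this is the maximum.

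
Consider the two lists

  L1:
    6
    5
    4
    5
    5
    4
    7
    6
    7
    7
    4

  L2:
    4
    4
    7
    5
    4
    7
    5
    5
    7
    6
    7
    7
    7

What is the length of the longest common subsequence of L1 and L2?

8

One common subsequence of length 8: 5 [2,4]; then 4 [3,5]; then 5 [4,7]; then 5 [5,8]; then 7 [7,9]; then 6 [8,10]; then 7 [9,12]; then 7 [10,13]. The LCS DP gives dp[11][13] = 8, so this is optimal.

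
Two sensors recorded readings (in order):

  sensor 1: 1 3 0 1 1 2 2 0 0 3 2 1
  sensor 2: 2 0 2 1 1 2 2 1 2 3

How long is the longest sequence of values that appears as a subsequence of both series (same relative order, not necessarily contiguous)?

6

Pick 0 (sensor 1 #3, sensor 2 #2), 1 (sensor 1 #4, sensor 2 #4), 1 (sensor 1 #5, sensor 2 #5), 2 (sensor 1 #6, sensor 2 #7), 2 (sensor 1 #7, sensor 2 #9), 3 (sensor 1 #10, sensor 2 #10); all 6 values appear in both, in order. dp[12][10] = 6 confirms this is the maximum.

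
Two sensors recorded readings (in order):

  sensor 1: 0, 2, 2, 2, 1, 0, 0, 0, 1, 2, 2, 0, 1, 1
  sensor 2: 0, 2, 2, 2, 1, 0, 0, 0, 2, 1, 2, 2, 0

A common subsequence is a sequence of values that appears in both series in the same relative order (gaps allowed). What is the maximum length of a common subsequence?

12

Pick 0 (sensor 1 #1, sensor 2 #1); then 2 (sensor 1 #2, sensor 2 #2); then 2 (sensor 1 #3, sensor 2 #3); then 2 (sensor 1 #4, sensor 2 #4); then 1 (sensor 1 #5, sensor 2 #5); then 0 (sensor 1 #6, sensor 2 #6); then 0 (sensor 1 #7, sensor 2 #7); then 0 (sensor 1 #8, sensor 2 #8); then 1 (sensor 1 #9, sensor 2 #10); then 2 (sensor 1 #10, sensor 2 #11); then 2 (sensor 1 #11, sensor 2 #12); then 0 (sensor 1 #12, sensor 2 #13); all 12 values appear in both, in order, and the DP table's final entry dp[14][13] is also 12, so no common subsequence is longer.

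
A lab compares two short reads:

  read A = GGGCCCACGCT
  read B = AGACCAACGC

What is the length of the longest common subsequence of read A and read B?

7

Let dp[i][j] be the LCS length of the first i bases of read A and the first j bases of read B. dp[i][j] = dp[i-1][j-1]+1 when the i-th and j-th bases match, else max(dp[i-1][j], dp[i][j-1]).
    ·  A  G  A  C  C  A  A  C  G  C
 ·  0  0  0  0  0  0  0  0  0  0  0
 G  0  0  1  1  1  1  1  1  1  1  1
 G  0  0  1  1  1  1  1  1  1  2  2
 G  0  0  1  1  1  1  1  1  1  2  2
 C  0  0  1  1  2  2  2  2  2  2  3
 C  0  0  1  1  2  3  3  3  3  3  3
 C  0  0  1  1  2  3  3  3  4  4  4
 A  0  1  1  2  2  3  4  4  4  4  4
 C  0  1  1  2  3  3  4  4  5  5  5
 G  0  1  2  2  3  3  4  4  5  6  6
 C  0  1  2  2  3  4  4  4  5  6  7
 T  0  1  2  2  3  4  4  4  5  6  7
dp[11][10] = 7. One LCS (by backtracking along matches): GCCACGC.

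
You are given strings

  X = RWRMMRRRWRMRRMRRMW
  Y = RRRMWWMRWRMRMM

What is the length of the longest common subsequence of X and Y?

Pick R at X[1]=Y[2], then R at X[3]=Y[3], then M at X[4]=Y[4], then M at X[5]=Y[7], then R at X[8]=Y[8], then W at X[9]=Y[9], then R at X[10]=Y[10], then M at X[11]=Y[11], then R at X[13]=Y[12], then M at X[14]=Y[13], then M at X[17]=Y[14]; all 11 characters appear in both, in order. The LCS DP gives dp[18][14] = 11, so this is optimal.

11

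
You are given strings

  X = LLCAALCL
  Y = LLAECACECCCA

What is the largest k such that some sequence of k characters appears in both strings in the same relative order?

5

One common subsequence of length 5: L [1,1]; then L [2,2]; then C [3,5]; then A [4,6]; then A [5,12]. Since dp[8][12] = 5, nothing longer is possible.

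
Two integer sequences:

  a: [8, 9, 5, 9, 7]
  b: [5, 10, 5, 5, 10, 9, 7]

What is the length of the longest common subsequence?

3

Taking 5 [3,4], then 9 [4,6], then 7 [5,7] gives a common subsequence of length 3. The LCS DP gives dp[5][7] = 3, so this is optimal.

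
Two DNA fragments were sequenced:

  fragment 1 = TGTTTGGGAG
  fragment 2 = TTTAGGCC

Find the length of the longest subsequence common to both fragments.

Match T (fragment 1 #1, fragment 2 #1); then T (fragment 1 #3, fragment 2 #2); then T (fragment 1 #4, fragment 2 #3); then G (fragment 1 #6, fragment 2 #5); then G (fragment 1 #7, fragment 2 #6) — 5 bases in the same relative order in both. dp[10][8] = 5 confirms this is the maximum.

5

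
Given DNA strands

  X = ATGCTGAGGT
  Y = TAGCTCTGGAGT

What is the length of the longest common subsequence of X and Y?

8

One common subsequence of length 8: A (X #1, Y #2), T (X #2, Y #5), C (X #4, Y #6), T (X #5, Y #7), G (X #6, Y #9), A (X #7, Y #10), G (X #9, Y #11), T (X #10, Y #12). dp[10][12] = 8 confirms this is the maximum.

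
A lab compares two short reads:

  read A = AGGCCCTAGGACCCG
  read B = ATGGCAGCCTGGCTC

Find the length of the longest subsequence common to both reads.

Match A [1,1], G [2,3], G [3,4], C [4,5], C [5,8], C [6,9], T [7,10], G [9,11], G [10,12], C [12,13], C [14,15] — 11 bases in the same relative order in both. dp[15][15] = 11 confirms this is the maximum.

11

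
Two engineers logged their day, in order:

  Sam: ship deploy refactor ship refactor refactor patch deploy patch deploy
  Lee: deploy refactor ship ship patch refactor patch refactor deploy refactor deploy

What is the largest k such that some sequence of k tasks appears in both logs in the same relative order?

Pick deploy [2,1] → refactor [3,2] → ship [4,4] → refactor [5,6] → refactor [6,8] → deploy [8,9] → deploy [10,11]; all 7 tasks appear in both, in order. Since dp[10][11] = 7, nothing longer is possible.

7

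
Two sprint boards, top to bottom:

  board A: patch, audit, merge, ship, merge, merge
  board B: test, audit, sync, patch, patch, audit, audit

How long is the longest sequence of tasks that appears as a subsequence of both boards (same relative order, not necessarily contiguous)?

Pick patch at board A[1]=board B[5], then audit at board A[2]=board B[7]; all 2 tasks appear in both, in order. The LCS DP gives dp[6][7] = 2, so this is optimal.

2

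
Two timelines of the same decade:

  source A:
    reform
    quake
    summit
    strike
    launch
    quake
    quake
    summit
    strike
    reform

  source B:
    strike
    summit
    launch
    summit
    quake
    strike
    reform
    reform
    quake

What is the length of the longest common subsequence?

5

Match summit at source A[3]=source B[2] → launch at source A[5]=source B[3] → quake at source A[7]=source B[5] → strike at source A[9]=source B[6] → reform at source A[10]=source B[8] — 5 events in the same relative order in both. dp[10][9] = 5 confirms this is the maximum.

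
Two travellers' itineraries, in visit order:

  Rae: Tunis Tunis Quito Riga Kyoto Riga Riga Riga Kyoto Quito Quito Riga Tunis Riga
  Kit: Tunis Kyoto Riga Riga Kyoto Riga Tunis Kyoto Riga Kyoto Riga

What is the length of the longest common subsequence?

8

Match Tunis [2,1], Kyoto [5,2], Riga [6,3], Riga [7,4], Riga [8,6], Kyoto [9,8], Riga [12,9], Riga [14,11] — 8 stops in the same relative order in both. Since dp[14][11] = 8, nothing longer is possible.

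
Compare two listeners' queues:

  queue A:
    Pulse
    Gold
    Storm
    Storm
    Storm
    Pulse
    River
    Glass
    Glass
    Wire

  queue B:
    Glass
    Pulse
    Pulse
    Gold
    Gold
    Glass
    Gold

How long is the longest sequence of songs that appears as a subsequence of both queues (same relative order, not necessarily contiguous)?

Match Pulse [1,3]; then Gold [2,5]; then Glass [8,6] — 3 songs in the same relative order in both. Since dp[10][7] = 3, nothing longer is possible.

3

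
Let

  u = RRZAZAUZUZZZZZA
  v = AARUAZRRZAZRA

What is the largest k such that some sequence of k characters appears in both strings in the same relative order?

One common subsequence of length 7: A at u[4]=v[1] → A at u[6]=v[2] → U at u[7]=v[4] → Z at u[8]=v[6] → Z at u[10]=v[9] → Z at u[11]=v[11] → A at u[15]=v[13]. The LCS DP gives dp[15][13] = 7, so this is optimal.

7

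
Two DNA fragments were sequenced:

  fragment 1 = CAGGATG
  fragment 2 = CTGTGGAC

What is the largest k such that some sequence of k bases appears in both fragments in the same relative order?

4

Let dp[i][j] be the LCS length of the first i bases of fragment 1 and the first j bases of fragment 2. dp[i][j] = dp[i-1][j-1]+1 when the i-th and j-th bases match, else max(dp[i-1][j], dp[i][j-1]).
    ·  C  T  G  T  G  G  A  C
 ·  0  0  0  0  0  0  0  0  0
 C  0  1  1  1  1  1  1  1  1
 A  0  1  1  1  1  1  1  2  2
 G  0  1  1  2  2  2  2  2  2
 G  0  1  1  2  2  3  3  3  3
 A  0  1  1  2  2  3  3  4  4
 T  0  1  2  2  3  3  3  4  4
 G  0  1  2  3  3  4  4  4  4
dp[7][8] = 4. One LCS (by backtracking along matches): CGGA.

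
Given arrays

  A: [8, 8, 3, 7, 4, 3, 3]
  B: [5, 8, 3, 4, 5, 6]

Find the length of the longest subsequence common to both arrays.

3

Pick 8 [2,2], then 3 [3,3], then 4 [5,4]; all 3 values appear in both, in order. The LCS DP gives dp[7][6] = 3, so this is optimal.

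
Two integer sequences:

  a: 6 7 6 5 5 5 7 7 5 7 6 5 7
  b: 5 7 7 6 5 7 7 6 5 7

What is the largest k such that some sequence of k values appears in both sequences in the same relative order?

Let dp[i][j] be the LCS length of the first i values of a and the first j values of b. dp[i][j] = dp[i-1][j-1]+1 when the i-th and j-th values match, else max(dp[i-1][j], dp[i][j-1]).
    ·  5  7  7  6  5  7  7  6  5  7
 ·  0  0  0  0  0  0  0  0  0  0  0
 6  0  0  0  0  1  1  1  1  1  1  1
 7  0  0  1  1  1  1  2  2  2  2  2
 6  0  0  1  1  2  2  2  2  3  3  3
 5  0  1  1  1  2  3  3  3  3  4  4
 5  0  1  1  1  2  3  3  3  3  4  4
 5  0  1  1  1  2  3  3  3  3  4  4
 7  0  1  2  2  2  3  4  4  4  4  5
 7  0  1  2  3  3  3  4  5  5  5  5
 5  0  1  2  3  3  4  4  5  5  6  6
 7  0  1  2  3  3  4  5  5  5  6  7
 6  0  1  2  3  4  4  5  5  6  6  7
 5  0  1  2  3  4  5  5  5  6  7  7
 7  0  1  2  3  4  5  6  6  6  7  8
dp[13][10] = 8. One LCS (by backtracking along matches): 7, 6, 5, 7, 7, 6, 5, 7.

8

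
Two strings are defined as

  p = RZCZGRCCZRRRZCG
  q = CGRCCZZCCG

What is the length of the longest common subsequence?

Pick C [3,1], then G [5,2], then R [6,3], then C [7,4], then C [8,5], then Z [9,6], then Z [13,7], then C [14,9], then G [15,10]; all 9 characters appear in both, in order, and the DP table's final entry dp[15][10] is also 9, so no common subsequence is longer.

9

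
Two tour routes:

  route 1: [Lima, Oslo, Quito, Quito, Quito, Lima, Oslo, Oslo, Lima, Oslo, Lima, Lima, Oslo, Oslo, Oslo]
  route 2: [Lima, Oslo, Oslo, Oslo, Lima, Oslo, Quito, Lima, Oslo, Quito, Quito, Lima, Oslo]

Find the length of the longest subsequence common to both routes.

9

Taking Lima at route 1[1]=route 2[1] → Oslo at route 1[2]=route 2[2] → Oslo at route 1[7]=route 2[3] → Oslo at route 1[8]=route 2[4] → Lima at route 1[9]=route 2[5] → Oslo at route 1[10]=route 2[6] → Lima at route 1[11]=route 2[8] → Lima at route 1[12]=route 2[12] → Oslo at route 1[15]=route 2[13] gives a common subsequence of length 9. The LCS DP gives dp[15][13] = 9, so this is optimal.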